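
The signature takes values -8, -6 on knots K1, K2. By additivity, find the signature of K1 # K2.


The signature is additive under connected sum.
signature(K1 # K2) = (-8) + (-6)
= -14

-14


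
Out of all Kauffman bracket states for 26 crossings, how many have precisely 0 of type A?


We choose which 0 of 26 crossings get A-smoothings.
C(26, 0) = 26! / (0! * 26!)
= 1

1


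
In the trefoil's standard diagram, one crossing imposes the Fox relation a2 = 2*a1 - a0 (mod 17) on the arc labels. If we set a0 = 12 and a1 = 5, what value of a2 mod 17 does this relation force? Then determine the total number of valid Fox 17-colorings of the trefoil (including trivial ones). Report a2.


Step 1: Apply the given crossing relation 2*a1 - a0 - a2 = 0 (mod 17).
  a2 = 2*a1 - a0 mod 17
  a2 = 2*5 - 12 mod 17
  a2 = 10 - 12 mod 17
  a2 = -2 mod 17 = 15
Step 2: The trefoil has determinant 3.
  Number of Fox p-colorings (p prime) is p^2 if p = 3, else p.
  Since 17 does not divide 3, only trivial (constant) colorings exist.
  (So the trial a0 = 12, a1 = 5 with a0 != a1 does NOT extend to a valid coloring of the whole trefoil: the other two crossing relations require 3*(a1 - a0) = 0 (mod 17), which fails.)
  Total colorings = 17
Step 3: a2 = 15, total Fox 17-colorings = 17

15


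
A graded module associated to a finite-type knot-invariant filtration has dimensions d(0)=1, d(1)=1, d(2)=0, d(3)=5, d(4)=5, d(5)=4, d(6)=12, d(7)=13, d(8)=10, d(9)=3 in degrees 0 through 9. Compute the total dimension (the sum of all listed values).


Total dimension = d(0) + d(1) + ... + d(9)
= 1 + 1 + 0 + 5 + 5 + 4 + 12 + 13 + 10 + 3
= 54

54


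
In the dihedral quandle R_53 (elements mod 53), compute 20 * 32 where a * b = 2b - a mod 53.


20 * 32 = 2*32 - 20 mod 53
= 64 - 20 mod 53
= 44 mod 53 = 44

44


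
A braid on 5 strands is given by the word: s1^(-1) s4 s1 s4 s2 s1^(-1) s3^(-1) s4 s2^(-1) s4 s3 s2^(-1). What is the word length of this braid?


The word length counts the number of generators (including inverses).
Listing each generator: s1^(-1), s4, s1, s4, s2, s1^(-1), s3^(-1), s4, s2^(-1), s4, s3, s2^(-1)
There are 12 generators in this braid word.

12


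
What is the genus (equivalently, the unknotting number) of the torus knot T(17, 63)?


For a torus knot T(p,q), both the unknotting number and genus equal (p-1)(q-1)/2.
= (17-1)(63-1)/2
= 16*62/2
= 992/2 = 496

496


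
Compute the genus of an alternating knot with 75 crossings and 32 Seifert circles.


For alternating knots, g = (c - s + 1)/2.
= (75 - 32 + 1)/2
= 44/2 = 22

22


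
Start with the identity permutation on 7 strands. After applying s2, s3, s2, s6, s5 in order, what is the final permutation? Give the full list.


Starting with identity [1, 2, 3, 4, 5, 6, 7].
Apply generators in sequence:
  After s2: [1, 3, 2, 4, 5, 6, 7]
  After s3: [1, 3, 4, 2, 5, 6, 7]
  After s2: [1, 4, 3, 2, 5, 6, 7]
  After s6: [1, 4, 3, 2, 5, 7, 6]
  After s5: [1, 4, 3, 2, 7, 5, 6]
Final permutation: [1, 4, 3, 2, 7, 5, 6]

[1, 4, 3, 2, 7, 5, 6]


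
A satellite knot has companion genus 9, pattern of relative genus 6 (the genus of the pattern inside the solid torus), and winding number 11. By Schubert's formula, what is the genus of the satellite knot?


Schubert: g(satellite) = g_rel(pattern) + |winding| * g(companion),
where g_rel(pattern) is the genus of the pattern relative to the solid torus.
= 6 + 11 * 9
= 6 + 99 = 105

105


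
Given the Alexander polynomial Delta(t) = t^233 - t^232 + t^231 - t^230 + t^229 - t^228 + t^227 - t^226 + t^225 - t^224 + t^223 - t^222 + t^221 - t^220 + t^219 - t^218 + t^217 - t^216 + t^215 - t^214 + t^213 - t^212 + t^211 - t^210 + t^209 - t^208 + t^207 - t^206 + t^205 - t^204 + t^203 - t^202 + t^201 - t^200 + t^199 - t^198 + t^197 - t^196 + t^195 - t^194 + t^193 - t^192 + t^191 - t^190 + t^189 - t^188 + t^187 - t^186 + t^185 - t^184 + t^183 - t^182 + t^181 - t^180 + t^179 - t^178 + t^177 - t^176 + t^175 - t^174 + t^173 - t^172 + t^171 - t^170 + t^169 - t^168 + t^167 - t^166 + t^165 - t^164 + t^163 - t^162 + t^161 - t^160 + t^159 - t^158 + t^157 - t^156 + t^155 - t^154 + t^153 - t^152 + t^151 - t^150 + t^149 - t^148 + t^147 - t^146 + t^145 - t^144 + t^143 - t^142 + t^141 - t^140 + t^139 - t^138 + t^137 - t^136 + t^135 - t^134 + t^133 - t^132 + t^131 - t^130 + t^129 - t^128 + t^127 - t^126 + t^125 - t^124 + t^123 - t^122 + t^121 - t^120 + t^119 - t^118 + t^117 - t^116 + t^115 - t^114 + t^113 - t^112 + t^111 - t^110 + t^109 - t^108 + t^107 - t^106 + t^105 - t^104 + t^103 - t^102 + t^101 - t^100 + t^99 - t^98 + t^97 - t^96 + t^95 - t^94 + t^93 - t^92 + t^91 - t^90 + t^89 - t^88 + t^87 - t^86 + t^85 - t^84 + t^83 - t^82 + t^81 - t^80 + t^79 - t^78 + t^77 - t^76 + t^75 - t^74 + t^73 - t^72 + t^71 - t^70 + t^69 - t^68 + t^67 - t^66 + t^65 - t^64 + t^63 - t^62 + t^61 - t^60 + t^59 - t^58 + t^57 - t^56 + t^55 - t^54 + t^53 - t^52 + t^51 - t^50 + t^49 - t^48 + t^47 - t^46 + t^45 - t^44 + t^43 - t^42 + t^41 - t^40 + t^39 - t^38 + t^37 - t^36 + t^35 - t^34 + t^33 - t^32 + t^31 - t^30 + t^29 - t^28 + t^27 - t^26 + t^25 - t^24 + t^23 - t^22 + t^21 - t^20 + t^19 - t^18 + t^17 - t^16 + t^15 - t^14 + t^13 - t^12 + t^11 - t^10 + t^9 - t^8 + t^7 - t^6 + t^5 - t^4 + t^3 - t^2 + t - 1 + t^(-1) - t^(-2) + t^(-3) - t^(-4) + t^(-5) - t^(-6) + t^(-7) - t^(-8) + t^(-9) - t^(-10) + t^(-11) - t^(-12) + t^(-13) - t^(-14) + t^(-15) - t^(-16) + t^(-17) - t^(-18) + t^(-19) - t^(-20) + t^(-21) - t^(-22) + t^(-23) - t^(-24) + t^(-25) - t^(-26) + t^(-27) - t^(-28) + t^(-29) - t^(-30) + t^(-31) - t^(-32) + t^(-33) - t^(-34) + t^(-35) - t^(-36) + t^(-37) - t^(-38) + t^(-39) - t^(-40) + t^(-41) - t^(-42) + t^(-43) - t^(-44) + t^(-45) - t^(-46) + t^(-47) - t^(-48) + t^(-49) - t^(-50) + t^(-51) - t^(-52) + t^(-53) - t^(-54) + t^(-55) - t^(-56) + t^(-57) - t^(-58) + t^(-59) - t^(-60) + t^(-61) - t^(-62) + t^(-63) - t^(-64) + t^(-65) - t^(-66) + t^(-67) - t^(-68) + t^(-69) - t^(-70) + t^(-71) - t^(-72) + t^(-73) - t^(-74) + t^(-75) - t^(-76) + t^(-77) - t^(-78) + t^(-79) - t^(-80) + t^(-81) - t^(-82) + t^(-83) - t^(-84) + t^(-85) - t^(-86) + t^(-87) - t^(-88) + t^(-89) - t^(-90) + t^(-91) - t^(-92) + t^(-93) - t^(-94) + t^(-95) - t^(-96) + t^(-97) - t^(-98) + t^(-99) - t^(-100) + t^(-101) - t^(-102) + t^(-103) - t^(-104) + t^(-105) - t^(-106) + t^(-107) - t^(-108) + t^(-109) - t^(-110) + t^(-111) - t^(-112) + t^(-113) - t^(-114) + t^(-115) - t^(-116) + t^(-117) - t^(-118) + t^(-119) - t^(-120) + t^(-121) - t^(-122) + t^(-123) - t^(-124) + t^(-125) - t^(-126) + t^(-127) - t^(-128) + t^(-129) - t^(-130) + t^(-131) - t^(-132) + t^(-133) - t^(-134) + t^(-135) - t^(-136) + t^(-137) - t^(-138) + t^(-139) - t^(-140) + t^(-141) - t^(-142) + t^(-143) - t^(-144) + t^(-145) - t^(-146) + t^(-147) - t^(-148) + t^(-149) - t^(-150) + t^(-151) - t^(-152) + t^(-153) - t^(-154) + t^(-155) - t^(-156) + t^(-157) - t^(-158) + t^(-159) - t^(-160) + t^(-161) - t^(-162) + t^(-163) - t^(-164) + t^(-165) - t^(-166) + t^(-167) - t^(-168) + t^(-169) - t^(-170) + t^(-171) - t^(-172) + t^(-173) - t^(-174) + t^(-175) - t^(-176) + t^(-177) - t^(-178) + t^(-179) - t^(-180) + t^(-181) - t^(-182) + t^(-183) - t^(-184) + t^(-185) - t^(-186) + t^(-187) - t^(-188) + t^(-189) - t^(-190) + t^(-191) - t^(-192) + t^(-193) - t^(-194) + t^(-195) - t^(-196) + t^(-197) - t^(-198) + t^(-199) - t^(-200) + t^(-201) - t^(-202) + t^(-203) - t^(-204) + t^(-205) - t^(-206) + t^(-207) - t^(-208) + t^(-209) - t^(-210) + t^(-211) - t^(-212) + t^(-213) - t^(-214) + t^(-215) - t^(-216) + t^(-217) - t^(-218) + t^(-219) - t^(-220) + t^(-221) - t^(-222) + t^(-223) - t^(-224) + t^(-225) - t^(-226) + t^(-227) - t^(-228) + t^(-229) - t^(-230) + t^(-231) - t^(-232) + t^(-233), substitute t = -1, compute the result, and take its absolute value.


Step 1: The polynomial has 467 terms with alternating signs, exponents from 233 down to -233.
Step 2: Substitute t = -1. The i-th term has coefficient (-1)^i and exponent (m-i),
  so its value is (-1)^i * (-1)^(m-i) = (-1)^m = -1 for every i.
Step 3: All 467 terms equal -1, so Delta(-1) = 467 * (-1) = -467
Step 4: |Delta(-1)| = 467

467


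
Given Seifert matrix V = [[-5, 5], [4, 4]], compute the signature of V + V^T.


Step 1: V + V^T = [[-10, 9], [9, 8]]
Step 2: trace = -2, det = -161
Step 3: Discriminant = (-2)^2 - 4*(-161) = 648
Step 4: Eigenvalues: 11.7279, -13.7279
Step 5: Signature = (# positive eigenvalues) - (# negative eigenvalues) = 0

0


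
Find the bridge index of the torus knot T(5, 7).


The bridge number of T(p,q) is min(p,q).
min(5, 7) = 5

5


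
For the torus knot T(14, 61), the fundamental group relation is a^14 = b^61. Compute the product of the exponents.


The relation is a^14 = b^61.
Product of exponents = 14 * 61
= 854

854


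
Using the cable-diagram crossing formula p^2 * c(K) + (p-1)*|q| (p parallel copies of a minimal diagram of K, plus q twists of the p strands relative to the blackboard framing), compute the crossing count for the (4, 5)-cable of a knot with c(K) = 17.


Step 1: Each of the c(K) crossings of the companion diagram becomes p*p = p^2 crossings among the p parallel strands, and each of the |q| twists s_1 s_2 ... s_(p-1) adds (p-1) crossings.
  Crossings = p^2 * c(K) + (p-1)*|q|
Step 2: = 4^2 * 17 + (4-1)*5
Step 3: = 16*17 + 3*5
Step 4: = 272 + 15 = 287

287


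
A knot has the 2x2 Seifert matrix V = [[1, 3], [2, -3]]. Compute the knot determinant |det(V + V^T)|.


Step 1: Form V + V^T where V = [[1, 3], [2, -3]]
  V^T = [[1, 2], [3, -3]]
  V + V^T = [[2, 5], [5, -6]]
Step 2: det(V + V^T) = 2*(-6) - 5*5
  = -12 - 25 = -37
Step 3: Knot determinant = |det(V + V^T)| = |-37| = 37

37


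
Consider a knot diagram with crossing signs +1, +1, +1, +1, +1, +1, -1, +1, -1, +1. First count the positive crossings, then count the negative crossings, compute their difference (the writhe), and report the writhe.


Step 1: Count positive crossings (+1).
Positive crossings: 8
Step 2: Count negative crossings (-1).
Negative crossings: 2
Step 3: Writhe = (positive) - (negative)
w = 8 - 2 = 6
Step 4: |w| = 6, and w is positive

6


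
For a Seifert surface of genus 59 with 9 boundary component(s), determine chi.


chi = 2 - 2g - b
= 2 - 2*59 - 9
= 2 - 118 - 9 = -125

-125


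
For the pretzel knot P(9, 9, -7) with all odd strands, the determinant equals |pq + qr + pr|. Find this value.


Step 1: Compute pq + qr + pr.
pq = 9*9 = 81
qr = 9*(-7) = -63
pr = 9*(-7) = -63
pq + qr + pr = 81 + (-63) + (-63) = -45
Step 2: Take absolute value.
det(P(9,9,-7)) = |-45| = 45

45


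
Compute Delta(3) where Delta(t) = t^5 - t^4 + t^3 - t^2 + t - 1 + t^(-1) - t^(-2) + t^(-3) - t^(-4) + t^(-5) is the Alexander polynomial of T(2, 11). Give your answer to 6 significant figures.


Substituting t = 3 into Delta(t) = t^5 - t^4 + t^3 - t^2 + t - 1 + t^(-1) - t^(-2) + t^(-3) - t^(-4) + t^(-5):
Term values: (243) + (-81) + (27) + (-9) + (3) + (-1) + (0.333333) + (-0.111111) + (0.037037) + (-0.0123457) + (0.00411523)
Sum = 182.2510288
Rounded to 6 significant figures: 182.251

182.251


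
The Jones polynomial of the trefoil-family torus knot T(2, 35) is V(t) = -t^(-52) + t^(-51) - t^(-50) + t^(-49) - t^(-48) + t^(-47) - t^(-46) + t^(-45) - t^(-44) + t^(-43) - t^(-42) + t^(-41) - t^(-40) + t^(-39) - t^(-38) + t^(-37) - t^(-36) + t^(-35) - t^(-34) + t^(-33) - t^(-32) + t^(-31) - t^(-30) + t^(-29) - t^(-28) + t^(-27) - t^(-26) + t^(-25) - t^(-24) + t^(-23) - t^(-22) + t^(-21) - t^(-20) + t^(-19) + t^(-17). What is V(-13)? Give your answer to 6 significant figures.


Substituting t = -13 into V(t) = -t^(-52) + t^(-51) - t^(-50) + t^(-49) - t^(-48) + t^(-47) - t^(-46) + t^(-45) - t^(-44) + t^(-43) - t^(-42) + t^(-41) - t^(-40) + t^(-39) - t^(-38) + t^(-37) - t^(-36) + t^(-35) - t^(-34) + t^(-33) - t^(-32) + t^(-31) - t^(-30) + t^(-29) - t^(-28) + t^(-27) - t^(-26) + t^(-25) - t^(-24) + t^(-23) - t^(-22) + t^(-21) - t^(-20) + t^(-19) + t^(-17):
  (-)t^(-52) = -1.18835e-58
  (+)t^(-51) = -1.54486e-57
  (-)t^(-50) = -2.00832e-56
  (+)t^(-49) = -2.61081e-55
  (-)t^(-48) = -3.39406e-54
  (+)t^(-47) = -4.41227e-53
  (-)t^(-46) = -5.73596e-52
  (+)t^(-45) = -7.45674e-51
  (-)t^(-44) = -9.69377e-50
  (+)t^(-43) = -1.26019e-48
  (-)t^(-42) = -1.63825e-47
  (+)t^(-41) = -2.12972e-46
  (-)t^(-40) = -2.76864e-45
  (+)t^(-39) = -3.59923e-44
  (-)t^(-38) = -4.679e-43
  (+)t^(-37) = -6.08269e-42
  (-)t^(-36) = -7.9075e-41
  (+)t^(-35) = -1.02798e-39
  (-)t^(-34) = -1.33637e-38
  (+)t^(-33) = -1.73728e-37
  (-)t^(-32) = -2.25846e-36
  (+)t^(-31) = -2.936e-35
  (-)t^(-30) = -3.8168e-34
  (+)t^(-29) = -4.96184e-33
  (-)t^(-28) = -6.45039e-32
  (+)t^(-27) = -8.38551e-31
  (-)t^(-26) = -1.09012e-29
  (+)t^(-25) = -1.41715e-28
  (-)t^(-24) = -1.8423e-27
  (+)t^(-23) = -2.39499e-26
  (-)t^(-22) = -3.11348e-25
  (+)t^(-21) = -4.04753e-24
  (-)t^(-20) = -5.26178e-23
  (+)t^(-19) = -6.84032e-22
  (+)t^(-17) = -1.15601e-19
Sum = (-1.18835e-58) + (-1.54486e-57) + (-2.00832e-56) + (-2.61081e-55) + (-3.39406e-54) + (-4.41227e-53) + (-5.73596e-52) + (-7.45674e-51) + (-9.69377e-50) + (-1.26019e-48) + (-1.63825e-47) + (-2.12972e-46) + (-2.76864e-45) + (-3.59923e-44) + (-4.679e-43) + (-6.08269e-42) + (-7.9075e-41) + (-1.02798e-39) + (-1.33637e-38) + (-1.73728e-37) + (-2.25846e-36) + (-2.936e-35) + (-3.8168e-34) + (-4.96184e-33) + (-6.45039e-32) + (-8.38551e-31) + (-1.09012e-29) + (-1.41715e-28) + (-1.8423e-27) + (-2.39499e-26) + (-3.11348e-25) + (-4.04753e-24) + (-5.26178e-23) + (-6.84032e-22) + (-1.15601e-19)
= -1.163424124e-19
Rounded to 6 significant figures: -1.16342e-19

-1.16342e-19


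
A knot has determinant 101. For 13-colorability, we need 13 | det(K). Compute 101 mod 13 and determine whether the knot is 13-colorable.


Step 1: A knot is p-colorable if and only if p divides its determinant.
Step 2: Compute 101 mod 13.
101 = 7 * 13 + 10
Step 3: 101 mod 13 = 10
Step 4: The knot is 13-colorable: no

10


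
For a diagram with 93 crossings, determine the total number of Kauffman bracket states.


Each crossing contributes 2 choices (A-smoothing or B-smoothing).
Total states = 2^93 = 9903520314283042199192993792

9903520314283042199192993792


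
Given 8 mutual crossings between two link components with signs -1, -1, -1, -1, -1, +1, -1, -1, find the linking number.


Step 1: Count positive crossings: 1
Step 2: Count negative crossings: 7
Step 3: Sum of signs = 1 - 7 = -6
Step 4: Linking number = sum/2 = -6/2 = -3

-3


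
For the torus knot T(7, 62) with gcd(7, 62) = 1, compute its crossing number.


For a torus knot T(p, q) with gcd(p,q)=1,
the crossing number is min(p*(q-1), q*(p-1)).
p*(q-1) = 7*61 = 427
q*(p-1) = 62*6 = 372
min(427, 372) = 372

372


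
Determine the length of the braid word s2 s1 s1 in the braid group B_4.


The word length counts the number of generators (including inverses).
Listing each generator: s2, s1, s1
There are 3 generators in this braid word.

3


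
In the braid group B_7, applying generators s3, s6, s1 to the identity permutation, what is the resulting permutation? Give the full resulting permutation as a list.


Starting with identity [1, 2, 3, 4, 5, 6, 7].
Apply generators in sequence:
  After s3: [1, 2, 4, 3, 5, 6, 7]
  After s6: [1, 2, 4, 3, 5, 7, 6]
  After s1: [2, 1, 4, 3, 5, 7, 6]
Final permutation: [2, 1, 4, 3, 5, 7, 6]

[2, 1, 4, 3, 5, 7, 6]


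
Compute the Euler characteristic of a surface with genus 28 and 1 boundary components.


chi = 2 - 2g - b
= 2 - 2*28 - 1
= 2 - 56 - 1 = -55

-55


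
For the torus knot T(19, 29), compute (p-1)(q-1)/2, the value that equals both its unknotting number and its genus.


For a torus knot T(p,q), both the unknotting number and genus equal (p-1)(q-1)/2.
= (19-1)(29-1)/2
= 18*28/2
= 504/2 = 252

252


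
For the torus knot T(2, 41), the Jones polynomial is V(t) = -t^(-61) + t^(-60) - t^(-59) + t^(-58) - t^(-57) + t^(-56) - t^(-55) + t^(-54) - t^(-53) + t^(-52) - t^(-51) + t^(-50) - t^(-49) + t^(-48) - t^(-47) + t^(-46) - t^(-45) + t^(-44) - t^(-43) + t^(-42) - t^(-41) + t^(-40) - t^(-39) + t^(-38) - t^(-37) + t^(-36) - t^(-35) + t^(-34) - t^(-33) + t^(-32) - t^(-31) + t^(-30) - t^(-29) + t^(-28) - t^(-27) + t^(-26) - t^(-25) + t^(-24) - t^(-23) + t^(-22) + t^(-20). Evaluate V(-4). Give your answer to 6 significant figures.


Substituting t = -4 into V(t) = -t^(-61) + t^(-60) - t^(-59) + t^(-58) - t^(-57) + t^(-56) - t^(-55) + t^(-54) - t^(-53) + t^(-52) - t^(-51) + t^(-50) - t^(-49) + t^(-48) - t^(-47) + t^(-46) - t^(-45) + t^(-44) - t^(-43) + t^(-42) - t^(-41) + t^(-40) - t^(-39) + t^(-38) - t^(-37) + t^(-36) - t^(-35) + t^(-34) - t^(-33) + t^(-32) - t^(-31) + t^(-30) - t^(-29) + t^(-28) - t^(-27) + t^(-26) - t^(-25) + t^(-24) - t^(-23) + t^(-22) + t^(-20):
  (-)t^(-61) = 1.88079e-37
  (+)t^(-60) = 7.52316e-37
  (-)t^(-59) = 3.00927e-36
  (+)t^(-58) = 1.20371e-35
  (-)t^(-57) = 4.81482e-35
  (+)t^(-56) = 1.92593e-34
  (-)t^(-55) = 7.70372e-34
  (+)t^(-54) = 3.08149e-33
  (-)t^(-53) = 1.2326e-32
  (+)t^(-52) = 4.93038e-32
  (-)t^(-51) = 1.97215e-31
  (+)t^(-50) = 7.88861e-31
  (-)t^(-49) = 3.15544e-30
  (+)t^(-48) = 1.26218e-29
  (-)t^(-47) = 5.04871e-29
  (+)t^(-46) = 2.01948e-28
  (-)t^(-45) = 8.07794e-28
  (+)t^(-44) = 3.23117e-27
  (-)t^(-43) = 1.29247e-26
  (+)t^(-42) = 5.16988e-26
  (-)t^(-41) = 2.06795e-25
  (+)t^(-40) = 8.27181e-25
  (-)t^(-39) = 3.30872e-24
  (+)t^(-38) = 1.32349e-23
  (-)t^(-37) = 5.29396e-23
  (+)t^(-36) = 2.11758e-22
  (-)t^(-35) = 8.47033e-22
  (+)t^(-34) = 3.38813e-21
  (-)t^(-33) = 1.35525e-20
  (+)t^(-32) = 5.42101e-20
  (-)t^(-31) = 2.1684e-19
  (+)t^(-30) = 8.67362e-19
  (-)t^(-29) = 3.46945e-18
  (+)t^(-28) = 1.38778e-17
  (-)t^(-27) = 5.55112e-17
  (+)t^(-26) = 2.22045e-16
  (-)t^(-25) = 8.88178e-16
  (+)t^(-24) = 3.55271e-15
  (-)t^(-23) = 1.42109e-14
  (+)t^(-22) = 5.68434e-14
  (+)t^(-20) = 9.09495e-13
Sum = (1.88079e-37) + (7.52316e-37) + (3.00927e-36) + (1.20371e-35) + (4.81482e-35) + (1.92593e-34) + (7.70372e-34) + (3.08149e-33) + (1.2326e-32) + (4.93038e-32) + (1.97215e-31) + (7.88861e-31) + (3.15544e-30) + (1.26218e-29) + (5.04871e-29) + (2.01948e-28) + (8.07794e-28) + (3.23117e-27) + (1.29247e-26) + (5.16988e-26) + (2.06795e-25) + (8.27181e-25) + (3.30872e-24) + (1.32349e-23) + (5.29396e-23) + (2.11758e-22) + (8.47033e-22) + (3.38813e-21) + (1.35525e-20) + (5.42101e-20) + (2.1684e-19) + (8.67362e-19) + (3.46945e-18) + (1.38778e-17) + (5.55112e-17) + (2.22045e-16) + (8.88178e-16) + (3.55271e-15) + (1.42109e-14) + (5.68434e-14) + (9.09495e-13)
= 9.852859269e-13
Rounded to 6 significant figures: 9.85286e-13

9.85286e-13


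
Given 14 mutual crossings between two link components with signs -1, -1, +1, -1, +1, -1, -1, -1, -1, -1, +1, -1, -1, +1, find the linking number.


Step 1: Count positive crossings: 4
Step 2: Count negative crossings: 10
Step 3: Sum of signs = 4 - 10 = -6
Step 4: Linking number = sum/2 = -6/2 = -3

-3


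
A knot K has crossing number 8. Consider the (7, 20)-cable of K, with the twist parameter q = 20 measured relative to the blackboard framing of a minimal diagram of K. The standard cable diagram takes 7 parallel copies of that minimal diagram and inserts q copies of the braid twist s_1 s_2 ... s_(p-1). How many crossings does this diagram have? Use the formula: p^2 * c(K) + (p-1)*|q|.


Step 1: Each of the c(K) crossings of the companion diagram becomes p*p = p^2 crossings among the p parallel strands, and each of the |q| twists s_1 s_2 ... s_(p-1) adds (p-1) crossings.
  Crossings = p^2 * c(K) + (p-1)*|q|
Step 2: = 7^2 * 8 + (7-1)*20
Step 3: = 49*8 + 6*20
Step 4: = 392 + 120 = 512

512


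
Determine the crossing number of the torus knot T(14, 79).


For a torus knot T(p, q) with gcd(p,q)=1,
the crossing number is min(p*(q-1), q*(p-1)).
p*(q-1) = 14*78 = 1092
q*(p-1) = 79*13 = 1027
min(1092, 1027) = 1027

1027


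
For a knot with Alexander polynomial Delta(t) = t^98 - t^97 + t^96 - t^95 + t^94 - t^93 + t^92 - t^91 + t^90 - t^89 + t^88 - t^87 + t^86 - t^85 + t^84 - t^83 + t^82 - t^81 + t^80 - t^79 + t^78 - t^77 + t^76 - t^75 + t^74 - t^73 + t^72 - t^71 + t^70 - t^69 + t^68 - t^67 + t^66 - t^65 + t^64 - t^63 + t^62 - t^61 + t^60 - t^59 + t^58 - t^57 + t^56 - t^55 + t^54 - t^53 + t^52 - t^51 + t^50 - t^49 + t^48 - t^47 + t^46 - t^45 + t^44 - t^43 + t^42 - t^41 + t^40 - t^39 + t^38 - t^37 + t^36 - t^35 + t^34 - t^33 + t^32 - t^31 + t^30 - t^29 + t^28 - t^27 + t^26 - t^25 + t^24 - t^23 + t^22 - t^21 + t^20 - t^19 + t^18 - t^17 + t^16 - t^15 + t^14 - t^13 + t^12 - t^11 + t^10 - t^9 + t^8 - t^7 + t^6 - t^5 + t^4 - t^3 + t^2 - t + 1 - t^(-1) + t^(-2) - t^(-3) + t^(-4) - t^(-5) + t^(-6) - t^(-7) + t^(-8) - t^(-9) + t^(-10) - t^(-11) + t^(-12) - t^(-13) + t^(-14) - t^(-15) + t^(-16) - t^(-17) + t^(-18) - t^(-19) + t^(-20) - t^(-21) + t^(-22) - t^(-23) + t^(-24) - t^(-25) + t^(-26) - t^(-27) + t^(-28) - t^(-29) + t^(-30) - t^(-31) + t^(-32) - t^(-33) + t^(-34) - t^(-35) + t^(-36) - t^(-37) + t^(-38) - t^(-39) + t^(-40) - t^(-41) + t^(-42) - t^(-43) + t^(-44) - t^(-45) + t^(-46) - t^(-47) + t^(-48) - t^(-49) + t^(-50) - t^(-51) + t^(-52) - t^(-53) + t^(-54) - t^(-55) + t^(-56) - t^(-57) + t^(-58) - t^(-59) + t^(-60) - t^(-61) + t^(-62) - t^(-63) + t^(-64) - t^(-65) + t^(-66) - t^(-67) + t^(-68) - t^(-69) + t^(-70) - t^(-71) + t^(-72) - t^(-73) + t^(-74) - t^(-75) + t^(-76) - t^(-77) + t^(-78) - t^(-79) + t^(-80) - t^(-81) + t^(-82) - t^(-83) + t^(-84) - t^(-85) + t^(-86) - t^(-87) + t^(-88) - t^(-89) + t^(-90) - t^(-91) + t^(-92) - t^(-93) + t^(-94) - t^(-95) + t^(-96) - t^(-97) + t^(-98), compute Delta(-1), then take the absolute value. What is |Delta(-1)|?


Step 1: The polynomial has 197 terms with alternating signs, exponents from 98 down to -98.
Step 2: Substitute t = -1. The i-th term has coefficient (-1)^i and exponent (m-i),
  so its value is (-1)^i * (-1)^(m-i) = (-1)^m = 1 for every i.
Step 3: All 197 terms equal 1, so Delta(-1) = 197 * (1) = 197
Step 4: |Delta(-1)| = 197

197


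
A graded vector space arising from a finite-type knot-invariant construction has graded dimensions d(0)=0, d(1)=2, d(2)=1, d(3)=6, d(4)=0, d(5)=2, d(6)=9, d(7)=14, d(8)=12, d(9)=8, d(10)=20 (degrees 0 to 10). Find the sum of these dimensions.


Total dimension = d(0) + d(1) + ... + d(10)
= 0 + 2 + 1 + 6 + 0 + 2 + 9 + 14 + 12 + 8 + 20
= 74

74


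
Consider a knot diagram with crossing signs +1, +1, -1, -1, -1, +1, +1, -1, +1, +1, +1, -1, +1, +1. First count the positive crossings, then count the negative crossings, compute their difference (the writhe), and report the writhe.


Step 1: Count positive crossings (+1).
Positive crossings: 9
Step 2: Count negative crossings (-1).
Negative crossings: 5
Step 3: Writhe = (positive) - (negative)
w = 9 - 5 = 4
Step 4: |w| = 4, and w is positive

4


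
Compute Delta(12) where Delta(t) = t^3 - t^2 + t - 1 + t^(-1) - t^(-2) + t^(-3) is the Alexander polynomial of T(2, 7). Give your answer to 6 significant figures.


Substituting t = 12 into Delta(t) = t^3 - t^2 + t - 1 + t^(-1) - t^(-2) + t^(-3):
Term values: (1728) + (-144) + (12) + (-1) + (0.0833333) + (-0.00694444) + (0.000578704)
Sum = 1595.076968
Rounded to 6 significant figures: 1595.08

1595.08


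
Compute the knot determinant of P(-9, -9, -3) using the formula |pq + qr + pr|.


Step 1: Compute pq + qr + pr.
pq = (-9)*(-9) = 81
qr = (-9)*(-3) = 27
pr = (-9)*(-3) = 27
pq + qr + pr = 81 + 27 + 27 = 135
Step 2: Take absolute value.
det(P(-9,-9,-3)) = |135| = 135

135


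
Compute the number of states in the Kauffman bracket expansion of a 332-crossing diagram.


Each crossing contributes 2 choices (A-smoothing or B-smoothing).
Total states = 2^332 = 8749002899132047697490008908470485461412677723572849745703082425639811996797503692894052708092215296

8749002899132047697490008908470485461412677723572849745703082425639811996797503692894052708092215296


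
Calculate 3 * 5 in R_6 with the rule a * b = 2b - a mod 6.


3 * 5 = 2*5 - 3 mod 6
= 10 - 3 mod 6
= 7 mod 6 = 1

1


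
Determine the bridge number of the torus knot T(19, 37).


The bridge number of T(p,q) is min(p,q).
min(19, 37) = 19

19


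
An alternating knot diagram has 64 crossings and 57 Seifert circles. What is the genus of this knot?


For alternating knots, g = (c - s + 1)/2.
= (64 - 57 + 1)/2
= 8/2 = 4

4


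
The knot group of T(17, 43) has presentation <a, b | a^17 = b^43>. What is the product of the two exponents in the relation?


The relation is a^17 = b^43.
Product of exponents = 17 * 43
= 731

731


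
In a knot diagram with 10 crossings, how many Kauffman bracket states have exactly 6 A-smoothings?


We choose which 6 of 10 crossings get A-smoothings.
C(10, 6) = 10! / (6! * 4!)
= 210

210


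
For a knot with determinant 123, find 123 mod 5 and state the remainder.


Step 1: A knot is p-colorable if and only if p divides its determinant.
Step 2: Compute 123 mod 5.
123 = 24 * 5 + 3
Step 3: 123 mod 5 = 3
Step 4: The knot is 5-colorable: no

3


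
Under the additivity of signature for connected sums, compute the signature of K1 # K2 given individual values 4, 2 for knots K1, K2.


The signature is additive under connected sum.
signature(K1 # K2) = (4) + (2)
= 6

6


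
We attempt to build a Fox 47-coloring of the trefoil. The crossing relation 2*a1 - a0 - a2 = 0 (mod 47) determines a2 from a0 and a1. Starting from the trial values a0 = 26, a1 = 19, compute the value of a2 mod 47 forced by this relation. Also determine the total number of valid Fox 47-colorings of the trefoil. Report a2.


Step 1: Apply the given crossing relation 2*a1 - a0 - a2 = 0 (mod 47).
  a2 = 2*a1 - a0 mod 47
  a2 = 2*19 - 26 mod 47
  a2 = 38 - 26 mod 47
  a2 = 12 mod 47 = 12
Step 2: The trefoil has determinant 3.
  Number of Fox p-colorings (p prime) is p^2 if p = 3, else p.
  Since 47 does not divide 3, only trivial (constant) colorings exist.
  (So the trial a0 = 26, a1 = 19 with a0 != a1 does NOT extend to a valid coloring of the whole trefoil: the other two crossing relations require 3*(a1 - a0) = 0 (mod 47), which fails.)
  Total colorings = 47
Step 3: a2 = 12, total Fox 47-colorings = 47

12


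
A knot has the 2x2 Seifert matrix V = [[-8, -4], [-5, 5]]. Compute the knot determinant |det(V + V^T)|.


Step 1: Form V + V^T where V = [[-8, -4], [-5, 5]]
  V^T = [[-8, -5], [-4, 5]]
  V + V^T = [[-16, -9], [-9, 10]]
Step 2: det(V + V^T) = (-16)*10 - (-9)*(-9)
  = -160 - 81 = -241
Step 3: Knot determinant = |det(V + V^T)| = |-241| = 241

241


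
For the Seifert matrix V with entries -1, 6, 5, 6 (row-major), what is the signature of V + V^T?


Step 1: V + V^T = [[-2, 11], [11, 12]]
Step 2: trace = 10, det = -145
Step 3: Discriminant = 10^2 - 4*(-145) = 680
Step 4: Eigenvalues: 18.0384, -8.0384
Step 5: Signature = (# positive eigenvalues) - (# negative eigenvalues) = 0

0


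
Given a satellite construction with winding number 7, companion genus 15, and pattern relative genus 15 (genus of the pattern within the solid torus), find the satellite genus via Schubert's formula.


Schubert: g(satellite) = g_rel(pattern) + |winding| * g(companion),
where g_rel(pattern) is the genus of the pattern relative to the solid torus.
= 15 + 7 * 15
= 15 + 105 = 120

120


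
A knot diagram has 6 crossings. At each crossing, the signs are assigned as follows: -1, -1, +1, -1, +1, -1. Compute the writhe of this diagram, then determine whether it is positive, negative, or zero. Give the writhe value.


Step 1: Count positive crossings (+1).
Positive crossings: 2
Step 2: Count negative crossings (-1).
Negative crossings: 4
Step 3: Writhe = (positive) - (negative)
w = 2 - 4 = -2
Step 4: |w| = 2, and w is negative

-2


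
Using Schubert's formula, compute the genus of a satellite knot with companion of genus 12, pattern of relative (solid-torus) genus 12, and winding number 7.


Schubert: g(satellite) = g_rel(pattern) + |winding| * g(companion),
where g_rel(pattern) is the genus of the pattern relative to the solid torus.
= 12 + 7 * 12
= 12 + 84 = 96

96


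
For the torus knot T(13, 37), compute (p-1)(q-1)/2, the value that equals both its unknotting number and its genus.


For a torus knot T(p,q), both the unknotting number and genus equal (p-1)(q-1)/2.
= (13-1)(37-1)/2
= 12*36/2
= 432/2 = 216

216


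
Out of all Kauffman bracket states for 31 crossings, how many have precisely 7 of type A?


We choose which 7 of 31 crossings get A-smoothings.
C(31, 7) = 31! / (7! * 24!)
= 2629575

2629575


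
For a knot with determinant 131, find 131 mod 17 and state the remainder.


Step 1: A knot is p-colorable if and only if p divides its determinant.
Step 2: Compute 131 mod 17.
131 = 7 * 17 + 12
Step 3: 131 mod 17 = 12
Step 4: The knot is 17-colorable: no

12


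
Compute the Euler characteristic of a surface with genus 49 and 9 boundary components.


chi = 2 - 2g - b
= 2 - 2*49 - 9
= 2 - 98 - 9 = -105

-105


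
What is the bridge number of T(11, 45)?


The bridge number of T(p,q) is min(p,q).
min(11, 45) = 11

11


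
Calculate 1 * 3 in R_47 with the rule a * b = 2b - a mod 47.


1 * 3 = 2*3 - 1 mod 47
= 6 - 1 mod 47
= 5 mod 47 = 5

5


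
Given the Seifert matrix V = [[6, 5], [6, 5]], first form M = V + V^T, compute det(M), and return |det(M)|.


Step 1: Form V + V^T where V = [[6, 5], [6, 5]]
  V^T = [[6, 6], [5, 5]]
  V + V^T = [[12, 11], [11, 10]]
Step 2: det(V + V^T) = 12*10 - 11*11
  = 120 - 121 = -1
Step 3: Knot determinant = |det(V + V^T)| = |-1| = 1

1


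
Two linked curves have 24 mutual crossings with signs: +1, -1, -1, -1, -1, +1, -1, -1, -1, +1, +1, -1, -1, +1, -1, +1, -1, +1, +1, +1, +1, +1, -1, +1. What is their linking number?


Step 1: Count positive crossings: 12
Step 2: Count negative crossings: 12
Step 3: Sum of signs = 12 - 12 = 0
Step 4: Linking number = sum/2 = 0/2 = 0

0


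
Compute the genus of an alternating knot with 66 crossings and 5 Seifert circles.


For alternating knots, g = (c - s + 1)/2.
= (66 - 5 + 1)/2
= 62/2 = 31

31


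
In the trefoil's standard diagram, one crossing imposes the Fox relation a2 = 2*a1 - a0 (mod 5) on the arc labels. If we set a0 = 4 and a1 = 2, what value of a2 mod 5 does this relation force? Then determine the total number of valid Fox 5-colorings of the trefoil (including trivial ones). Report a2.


Step 1: Apply the given crossing relation 2*a1 - a0 - a2 = 0 (mod 5).
  a2 = 2*a1 - a0 mod 5
  a2 = 2*2 - 4 mod 5
  a2 = 4 - 4 mod 5
  a2 = 0 mod 5 = 0
Step 2: The trefoil has determinant 3.
  Number of Fox p-colorings (p prime) is p^2 if p = 3, else p.
  Since 5 does not divide 3, only trivial (constant) colorings exist.
  (So the trial a0 = 4, a1 = 2 with a0 != a1 does NOT extend to a valid coloring of the whole trefoil: the other two crossing relations require 3*(a1 - a0) = 0 (mod 5), which fails.)
  Total colorings = 5
Step 3: a2 = 0, total Fox 5-colorings = 5

0


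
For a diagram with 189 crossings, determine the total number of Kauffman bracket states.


Each crossing contributes 2 choices (A-smoothing or B-smoothing).
Total states = 2^189 = 784637716923335095479473677900958302012794430558004314112

784637716923335095479473677900958302012794430558004314112


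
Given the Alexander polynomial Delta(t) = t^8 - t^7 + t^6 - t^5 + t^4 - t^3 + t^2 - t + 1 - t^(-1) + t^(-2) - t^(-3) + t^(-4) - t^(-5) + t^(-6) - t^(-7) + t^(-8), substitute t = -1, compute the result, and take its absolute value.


Step 1: The polynomial has 17 terms with alternating signs, exponents from 8 down to -8.
Step 2: Substitute t = -1. The i-th term has coefficient (-1)^i and exponent (m-i),
  so its value is (-1)^i * (-1)^(m-i) = (-1)^m = 1 for every i.
Step 3: All 17 terms equal 1, so Delta(-1) = 17 * (1) = 17
Step 4: |Delta(-1)| = 17

17


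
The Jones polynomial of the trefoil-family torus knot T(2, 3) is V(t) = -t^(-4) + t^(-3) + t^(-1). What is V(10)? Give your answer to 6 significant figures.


Substituting t = 10 into V(t) = -t^(-4) + t^(-3) + t^(-1):
  (-)t^(-4) = -0.0001
  (+)t^(-3) = 0.001
  (+)t^(-1) = 0.1
Sum = (-0.0001) + (0.001) + (0.1)
= 0.1009
Rounded to 6 significant figures: 0.1009

0.1009


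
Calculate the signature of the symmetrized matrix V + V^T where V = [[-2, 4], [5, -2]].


Step 1: V + V^T = [[-4, 9], [9, -4]]
Step 2: trace = -8, det = -65
Step 3: Discriminant = (-8)^2 - 4*(-65) = 324
Step 4: Eigenvalues: 5, -13
Step 5: Signature = (# positive eigenvalues) - (# negative eigenvalues) = 0

0


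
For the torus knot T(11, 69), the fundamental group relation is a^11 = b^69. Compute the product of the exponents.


The relation is a^11 = b^69.
Product of exponents = 11 * 69
= 759

759


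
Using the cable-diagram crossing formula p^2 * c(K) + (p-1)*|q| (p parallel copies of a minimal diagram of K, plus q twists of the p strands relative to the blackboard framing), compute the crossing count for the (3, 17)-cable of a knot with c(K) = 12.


Step 1: Each of the c(K) crossings of the companion diagram becomes p*p = p^2 crossings among the p parallel strands, and each of the |q| twists s_1 s_2 ... s_(p-1) adds (p-1) crossings.
  Crossings = p^2 * c(K) + (p-1)*|q|
Step 2: = 3^2 * 12 + (3-1)*17
Step 3: = 9*12 + 2*17
Step 4: = 108 + 34 = 142

142


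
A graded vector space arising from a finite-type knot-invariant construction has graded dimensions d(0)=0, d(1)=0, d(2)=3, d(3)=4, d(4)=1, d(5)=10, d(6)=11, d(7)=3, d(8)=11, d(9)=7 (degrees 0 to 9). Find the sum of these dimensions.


Total dimension = d(0) + d(1) + ... + d(9)
= 0 + 0 + 3 + 4 + 1 + 10 + 11 + 3 + 11 + 7
= 50

50


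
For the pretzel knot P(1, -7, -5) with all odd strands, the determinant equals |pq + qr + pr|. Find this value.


Step 1: Compute pq + qr + pr.
pq = 1*(-7) = -7
qr = (-7)*(-5) = 35
pr = 1*(-5) = -5
pq + qr + pr = -7 + 35 + (-5) = 23
Step 2: Take absolute value.
det(P(1,-7,-5)) = |23| = 23

23


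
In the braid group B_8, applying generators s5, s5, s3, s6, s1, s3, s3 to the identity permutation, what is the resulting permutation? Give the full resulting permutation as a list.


Starting with identity [1, 2, 3, 4, 5, 6, 7, 8].
Apply generators in sequence:
  After s5: [1, 2, 3, 4, 6, 5, 7, 8]
  After s5: [1, 2, 3, 4, 5, 6, 7, 8]
  After s3: [1, 2, 4, 3, 5, 6, 7, 8]
  After s6: [1, 2, 4, 3, 5, 7, 6, 8]
  After s1: [2, 1, 4, 3, 5, 7, 6, 8]
  After s3: [2, 1, 3, 4, 5, 7, 6, 8]
  After s3: [2, 1, 4, 3, 5, 7, 6, 8]
Final permutation: [2, 1, 4, 3, 5, 7, 6, 8]

[2, 1, 4, 3, 5, 7, 6, 8]


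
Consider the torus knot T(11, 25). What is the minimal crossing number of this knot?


For a torus knot T(p, q) with gcd(p,q)=1,
the crossing number is min(p*(q-1), q*(p-1)).
p*(q-1) = 11*24 = 264
q*(p-1) = 25*10 = 250
min(264, 250) = 250

250


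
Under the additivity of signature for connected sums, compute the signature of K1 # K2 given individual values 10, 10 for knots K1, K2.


The signature is additive under connected sum.
signature(K1 # K2) = (10) + (10)
= 20

20


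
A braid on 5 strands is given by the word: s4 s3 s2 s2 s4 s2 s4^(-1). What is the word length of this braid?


The word length counts the number of generators (including inverses).
Listing each generator: s4, s3, s2, s2, s4, s2, s4^(-1)
There are 7 generators in this braid word.

7


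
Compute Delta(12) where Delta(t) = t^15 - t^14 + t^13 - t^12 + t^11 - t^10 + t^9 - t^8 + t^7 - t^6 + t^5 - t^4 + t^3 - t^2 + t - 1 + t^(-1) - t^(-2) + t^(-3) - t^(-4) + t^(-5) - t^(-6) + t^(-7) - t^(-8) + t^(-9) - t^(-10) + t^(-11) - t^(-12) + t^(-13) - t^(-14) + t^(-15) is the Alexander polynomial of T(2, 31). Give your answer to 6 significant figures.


Substituting t = 12 into Delta(t) = t^15 - t^14 + t^13 - t^12 + t^11 - t^10 + t^9 - t^8 + t^7 - t^6 + t^5 - t^4 + t^3 - t^2 + t - 1 + t^(-1) - t^(-2) + t^(-3) - t^(-4) + t^(-5) - t^(-6) + t^(-7) - t^(-8) + t^(-9) - t^(-10) + t^(-11) - t^(-12) + t^(-13) - t^(-14) + t^(-15):
Term values: (15407021574586368) + (-1283918464548864) + (106993205379072) + (-8916100448256) + (743008370688) + (-61917364224) + (5159780352) + (-429981696) + (35831808) + (-2985984) + (248832) + (-20736) + (1728) + (-144) + (12) + (-1) + (0.0833333) + (-0.00694444) + (0.000578704) + (-4.82253e-05) + (4.01878e-06) + (-3.34898e-07) + (2.79082e-08) + (-2.32568e-09) + (1.93807e-10) + (-1.61506e-11) + (1.34588e-12) + (-1.12157e-13) + (9.34639e-15) + (-7.78866e-16) + (6.49055e-17)
Sum = 1.422186607e+16
Rounded to 6 significant figures: 1.42219e+16

1.42219e+16


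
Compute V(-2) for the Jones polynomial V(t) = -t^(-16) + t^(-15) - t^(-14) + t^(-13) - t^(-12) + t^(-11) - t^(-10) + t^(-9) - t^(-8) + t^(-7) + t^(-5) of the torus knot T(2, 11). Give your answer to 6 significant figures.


Substituting t = -2 into V(t) = -t^(-16) + t^(-15) - t^(-14) + t^(-13) - t^(-12) + t^(-11) - t^(-10) + t^(-9) - t^(-8) + t^(-7) + t^(-5):
  (-)t^(-16) = -1.52588e-05
  (+)t^(-15) = -3.05176e-05
  (-)t^(-14) = -6.10352e-05
  (+)t^(-13) = -0.00012207
  (-)t^(-12) = -0.000244141
  (+)t^(-11) = -0.000488281
  (-)t^(-10) = -0.000976562
  (+)t^(-9) = -0.00195312
  (-)t^(-8) = -0.00390625
  (+)t^(-7) = -0.0078125
  (+)t^(-5) = -0.03125
Sum = (-1.52588e-05) + (-3.05176e-05) + (-6.10352e-05) + (-0.00012207) + (-0.000244141) + (-0.000488281) + (-0.000976562) + (-0.00195312) + (-0.00390625) + (-0.0078125) + (-0.03125)
= -0.04685974121
Rounded to 6 significant figures: -0.0468597

-0.0468597


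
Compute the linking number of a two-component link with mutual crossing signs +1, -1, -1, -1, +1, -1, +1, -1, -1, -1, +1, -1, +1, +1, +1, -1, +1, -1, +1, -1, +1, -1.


Step 1: Count positive crossings: 10
Step 2: Count negative crossings: 12
Step 3: Sum of signs = 10 - 12 = -2
Step 4: Linking number = sum/2 = -2/2 = -1

-1


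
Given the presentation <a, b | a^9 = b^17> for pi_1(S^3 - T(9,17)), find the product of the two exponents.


The relation is a^9 = b^17.
Product of exponents = 9 * 17
= 153

153


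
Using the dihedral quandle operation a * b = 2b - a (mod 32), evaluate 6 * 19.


6 * 19 = 2*19 - 6 mod 32
= 38 - 6 mod 32
= 32 mod 32 = 0

0


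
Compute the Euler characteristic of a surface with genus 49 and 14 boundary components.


chi = 2 - 2g - b
= 2 - 2*49 - 14
= 2 - 98 - 14 = -110

-110


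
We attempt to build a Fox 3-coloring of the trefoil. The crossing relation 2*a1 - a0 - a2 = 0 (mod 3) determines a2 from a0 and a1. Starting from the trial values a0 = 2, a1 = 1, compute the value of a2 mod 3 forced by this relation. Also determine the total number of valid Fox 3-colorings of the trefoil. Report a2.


Step 1: Apply the given crossing relation 2*a1 - a0 - a2 = 0 (mod 3).
  a2 = 2*a1 - a0 mod 3
  a2 = 2*1 - 2 mod 3
  a2 = 2 - 2 mod 3
  a2 = 0 mod 3 = 0
Step 2: The trefoil has determinant 3.
  Number of Fox p-colorings (p prime) is p^2 if p = 3, else p.
  Since p = 3 divides det = 3, the trefoil is 3-colorable.
  (Indeed for p = 3 any choice of a0, a1 extends to a valid coloring; the trial (a0, a1, a2) = (2, 1, 0) satisfies all three crossing relations.)
  Total colorings = 3^2 = 9
Step 3: a2 = 0, total Fox 3-colorings = 9

0


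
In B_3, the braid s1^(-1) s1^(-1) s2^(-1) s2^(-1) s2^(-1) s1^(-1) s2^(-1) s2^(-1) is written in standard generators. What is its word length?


The word length counts the number of generators (including inverses).
Listing each generator: s1^(-1), s1^(-1), s2^(-1), s2^(-1), s2^(-1), s1^(-1), s2^(-1), s2^(-1)
There are 8 generators in this braid word.

8


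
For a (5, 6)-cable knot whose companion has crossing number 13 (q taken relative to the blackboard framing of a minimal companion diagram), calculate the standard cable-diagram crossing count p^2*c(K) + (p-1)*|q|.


Step 1: Each of the c(K) crossings of the companion diagram becomes p*p = p^2 crossings among the p parallel strands, and each of the |q| twists s_1 s_2 ... s_(p-1) adds (p-1) crossings.
  Crossings = p^2 * c(K) + (p-1)*|q|
Step 2: = 5^2 * 13 + (5-1)*6
Step 3: = 25*13 + 4*6
Step 4: = 325 + 24 = 349

349


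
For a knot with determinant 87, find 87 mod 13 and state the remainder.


Step 1: A knot is p-colorable if and only if p divides its determinant.
Step 2: Compute 87 mod 13.
87 = 6 * 13 + 9
Step 3: 87 mod 13 = 9
Step 4: The knot is 13-colorable: no

9


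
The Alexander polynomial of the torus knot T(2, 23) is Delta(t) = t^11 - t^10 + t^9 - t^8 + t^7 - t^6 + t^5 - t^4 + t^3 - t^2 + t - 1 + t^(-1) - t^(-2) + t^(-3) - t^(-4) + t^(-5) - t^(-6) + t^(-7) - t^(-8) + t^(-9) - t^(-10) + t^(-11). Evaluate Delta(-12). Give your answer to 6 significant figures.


Substituting t = -12 into Delta(t) = t^11 - t^10 + t^9 - t^8 + t^7 - t^6 + t^5 - t^4 + t^3 - t^2 + t - 1 + t^(-1) - t^(-2) + t^(-3) - t^(-4) + t^(-5) - t^(-6) + t^(-7) - t^(-8) + t^(-9) - t^(-10) + t^(-11):
Term values: (-743008370688) + (-61917364224) + (-5159780352) + (-429981696) + (-35831808) + (-2985984) + (-248832) + (-20736) + (-1728) + (-144) + (-12) + (-1) + (-0.0833333) + (-0.00694444) + (-0.000578704) + (-4.82253e-05) + (-4.01878e-06) + (-3.34898e-07) + (-2.79082e-08) + (-2.32568e-09) + (-1.93807e-10) + (-1.61506e-11) + (-1.34588e-12)
Sum = -8.105545862e+11
Rounded to 6 significant figures: -8.10555e+11

-8.10555e+11
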